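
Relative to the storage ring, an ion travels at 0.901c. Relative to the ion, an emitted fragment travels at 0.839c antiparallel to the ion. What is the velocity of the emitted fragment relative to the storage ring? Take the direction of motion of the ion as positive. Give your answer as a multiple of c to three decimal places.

With v = 0.901 and u' = -0.839 (in units of c),
u = (u' + v)/(1 + u'v/c²):
u = (-0.839 + 0.901) / (1 + (-0.839)·0.901) = 0.0620/0.2441 = 0.2540

+0.254c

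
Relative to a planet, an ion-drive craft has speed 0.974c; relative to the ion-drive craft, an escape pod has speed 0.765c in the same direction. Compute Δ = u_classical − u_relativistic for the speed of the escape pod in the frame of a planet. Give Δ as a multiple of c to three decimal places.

Galilean: u_cl = 0.765 + 0.974 = 1.7390.
Relativistic: u_rel = (0.765 + 0.974) / (1 + 0.765·0.974) = 1.7390/1.7451 = 0.9965.
Δ = 1.7390 − 0.9965 = 0.7425.
(The classical prediction exceeds c; the relativistic result does not.)

Δ = 0.743c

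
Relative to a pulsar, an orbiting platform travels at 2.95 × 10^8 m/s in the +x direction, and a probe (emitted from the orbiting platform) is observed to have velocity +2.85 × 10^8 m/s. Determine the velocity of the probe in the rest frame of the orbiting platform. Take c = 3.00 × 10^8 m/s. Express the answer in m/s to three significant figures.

v = 0.983c, u = 0.950c.
Invert the composition law: u' = (u − v)/(1 − uv/c²).
u' = (0.950 − 0.983) / (1 − (0.950)(0.983)) = -0.0333/0.0658 = -0.5063.
u' = -0.5063 × 3.00 × 10^8 m/s.

-1.52 × 10^8 m/s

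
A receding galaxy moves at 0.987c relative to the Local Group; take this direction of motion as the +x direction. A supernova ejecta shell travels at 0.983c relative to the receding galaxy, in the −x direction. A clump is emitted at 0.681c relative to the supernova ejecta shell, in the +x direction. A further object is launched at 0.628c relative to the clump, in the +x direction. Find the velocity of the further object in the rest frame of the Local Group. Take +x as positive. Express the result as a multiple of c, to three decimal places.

Apply u = (u' + v)/(1 + u'v/c²) successively, working outward toward the Local Group.
Start: velocity of the receding galaxy relative to the Local Group = 0.9870c.
Compose with the supernova ejecta shell (u' = -0.983 in the receding galaxy frame): u_1 = (-0.983 + 0.987) / (1 + (-0.983)·0.987) = 0.0040/0.0298 = 0.1343.
Compose with the clump (u' = 0.681 in the supernova ejecta shell frame): u_2 = (0.681 + 0.134) / (1 + 0.681·0.134) = 0.8153/1.0915 = 0.7470.
Compose with the further object (u' = 0.628 in the clump frame): u_3 = (0.628 + 0.747) / (1 + 0.628·0.747) = 1.3750/1.4691 = 0.9359.

+0.936c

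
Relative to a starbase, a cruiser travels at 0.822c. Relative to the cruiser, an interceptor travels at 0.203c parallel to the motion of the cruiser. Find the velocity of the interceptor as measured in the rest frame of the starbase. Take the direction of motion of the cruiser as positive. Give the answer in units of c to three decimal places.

0.878c

With v = 0.822 and u' = 0.203 (in units of c),
u = (u' + v)/(1 + u'v/c²):
u = (0.203 + 0.822) / (1 + 0.203·0.822) = 1.0250/1.1669 = 0.8784
(Galilean addition would give +1.025c, exceeding c.)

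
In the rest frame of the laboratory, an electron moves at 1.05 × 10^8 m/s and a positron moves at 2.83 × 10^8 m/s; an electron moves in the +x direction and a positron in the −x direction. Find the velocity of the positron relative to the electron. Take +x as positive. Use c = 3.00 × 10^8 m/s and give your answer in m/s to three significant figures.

-2.92 × 10^8 m/s

β_A = 0.350, β_B = -0.943 (dividing each by c = 3.00 × 10^8 m/s).
Transform to A's frame with the inverse velocity-addition law: u' = (u − v)/(1 − uv/c²), taking u = β_B and v = β_A.
u' = (-0.943 − 0.350) / (1 − (0.350)(-0.943)) = -1.2933/1.3302 = -0.9723.
u' = -0.9723 × 3.00 × 10^8 m/s.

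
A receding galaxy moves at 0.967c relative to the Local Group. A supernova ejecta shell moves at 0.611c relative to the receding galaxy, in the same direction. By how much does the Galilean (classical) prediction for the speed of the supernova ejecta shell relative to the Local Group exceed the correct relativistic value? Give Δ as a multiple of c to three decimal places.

Galilean: u_cl = 0.611 + 0.967 = 1.5780.
Relativistic: u_rel = (0.611 + 0.967) / (1 + 0.611·0.967) = 1.5780/1.5908 = 0.9919.
Δ = 1.5780 − 0.9919 = 0.5861.
(The classical prediction exceeds c; the relativistic result does not.)

Δ = 0.586c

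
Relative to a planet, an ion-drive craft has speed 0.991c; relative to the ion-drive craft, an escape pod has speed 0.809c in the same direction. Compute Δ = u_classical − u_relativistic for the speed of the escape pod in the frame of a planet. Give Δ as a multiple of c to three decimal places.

Δ = 0.801c

Galilean: u_cl = 0.809 + 0.991 = 1.8000.
Relativistic: u_rel = (0.809 + 0.991) / (1 + 0.809·0.991) = 1.8000/1.8017 = 0.9990.
Δ = 1.8000 − 0.9990 = 0.8010.
(The classical prediction exceeds c; the relativistic result does not.)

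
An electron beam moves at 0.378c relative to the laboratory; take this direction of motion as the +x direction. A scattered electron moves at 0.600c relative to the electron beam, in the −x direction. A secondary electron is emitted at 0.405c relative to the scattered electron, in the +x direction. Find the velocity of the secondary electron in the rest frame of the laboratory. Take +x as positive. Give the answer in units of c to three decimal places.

Apply u = (u' + v)/(1 + u'v/c²) successively, working outward toward the laboratory.
Start: velocity of the electron beam relative to the laboratory = 0.3780c.
Compose with the scattered electron (u' = -0.600 in the electron beam frame): u_1 = (-0.600 + 0.378) / (1 + (-0.600)·0.378) = -0.2220/0.7732 = -0.2871.
Compose with the secondary electron (u' = 0.405 in the scattered electron frame): u_2 = (0.405 + (-0.287)) / (1 + 0.405·(-0.287)) = 0.1179/0.8837 = 0.1334.

+0.133c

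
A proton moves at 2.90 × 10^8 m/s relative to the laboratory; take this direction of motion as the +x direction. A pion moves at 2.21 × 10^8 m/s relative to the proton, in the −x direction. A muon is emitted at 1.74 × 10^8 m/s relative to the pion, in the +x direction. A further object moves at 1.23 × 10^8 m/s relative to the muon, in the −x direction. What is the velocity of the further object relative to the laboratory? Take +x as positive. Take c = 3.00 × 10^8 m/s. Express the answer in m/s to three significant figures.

Apply u = (u' + v)/(1 + u'v/c²) successively, working outward toward the laboratory.
(Dividing each given speed by c = 3.00 × 10^8 m/s to work in units of c.)
Start: velocity of the proton relative to the laboratory = 0.9667c.
Compose with the pion (u' = -0.737 in the proton frame): u_1 = (-0.737 + 0.967) / (1 + (-0.737)·0.967) = 0.2300/0.2879 = 0.7989.
Compose with the muon (u' = 0.580 in the pion frame): u_2 = (0.580 + 0.799) / (1 + 0.580·0.799) = 1.3789/1.4634 = 0.9423.
Compose with the further object (u' = -0.410 in the muon frame): u_3 = (-0.410 + 0.942) / (1 + (-0.410)·0.942) = 0.5323/0.6137 = 0.8674.
So u = 0.8674 × 3.00 × 10^8 m/s.

+2.60 × 10^8 m/s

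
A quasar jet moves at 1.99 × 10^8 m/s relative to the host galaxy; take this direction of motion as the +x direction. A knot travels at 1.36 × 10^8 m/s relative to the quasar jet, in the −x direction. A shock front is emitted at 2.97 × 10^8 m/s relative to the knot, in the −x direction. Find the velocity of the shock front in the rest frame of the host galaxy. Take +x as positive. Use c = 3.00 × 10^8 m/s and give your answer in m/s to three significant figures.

-2.94 × 10^8 m/s

Apply u = (u' + v)/(1 + u'v/c²) successively, working outward toward the host galaxy.
(Dividing each given speed by c = 3.00 × 10^8 m/s to work in units of c.)
Start: velocity of the quasar jet relative to the host galaxy = 0.6633c.
Compose with the knot (u' = -0.453 in the quasar jet frame): u_1 = (-0.453 + 0.663) / (1 + (-0.453)·0.663) = 0.2100/0.6993 = 0.3003.
Compose with the shock front (u' = -0.990 in the knot frame): u_2 = (-0.990 + 0.300) / (1 + (-0.990)·0.300) = -0.6897/0.7027 = -0.9815.
So u = -0.9815 × 3.00 × 10^8 m/s.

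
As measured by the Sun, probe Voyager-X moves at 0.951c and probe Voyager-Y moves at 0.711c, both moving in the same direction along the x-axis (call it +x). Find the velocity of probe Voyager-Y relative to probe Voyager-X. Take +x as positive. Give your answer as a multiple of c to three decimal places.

-0.741c

β_A = 0.951, β_B = 0.711.
Transform to A's frame with the inverse velocity-addition law: u' = (u − v)/(1 − uv/c²), taking u = β_B and v = β_A.
u' = (0.711 − 0.951) / (1 − (0.951)(0.711)) = -0.2400/0.3238 = -0.7411.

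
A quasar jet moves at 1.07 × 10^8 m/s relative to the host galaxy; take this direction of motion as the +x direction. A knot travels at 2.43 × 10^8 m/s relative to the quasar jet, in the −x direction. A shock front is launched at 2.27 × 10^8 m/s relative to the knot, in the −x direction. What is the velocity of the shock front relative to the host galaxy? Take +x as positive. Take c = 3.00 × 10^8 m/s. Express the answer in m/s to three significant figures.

Apply u = (u' + v)/(1 + u'v/c²) successively, working outward toward the host galaxy.
(Dividing each given speed by c = 3.00 × 10^8 m/s to work in units of c.)
Start: velocity of the quasar jet relative to the host galaxy = 0.3567c.
Compose with the knot (u' = -0.810 in the quasar jet frame): u_1 = (-0.810 + 0.357) / (1 + (-0.810)·0.357) = -0.4533/0.7111 = -0.6375.
Compose with the shock front (u' = -0.757 in the knot frame): u_2 = (-0.757 + (-0.638)) / (1 + (-0.757)·(-0.638)) = -1.3942/1.4824 = -0.9405.
So u = -0.9405 × 3.00 × 10^8 m/s.

-2.82 × 10^8 m/s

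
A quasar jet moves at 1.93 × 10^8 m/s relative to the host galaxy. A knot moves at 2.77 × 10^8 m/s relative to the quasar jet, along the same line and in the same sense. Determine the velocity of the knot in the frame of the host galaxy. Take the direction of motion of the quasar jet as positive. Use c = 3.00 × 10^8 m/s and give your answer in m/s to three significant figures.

In units of c (dividing by 3.00 × 10^8 m/s): v = 0.643, u' = 0.923.
u = (u' + v)/(1 + u'v/c²):
u = (0.923 + 0.643) / (1 + 0.923·0.643) = 1.5667/1.5940 = 0.9828
Converting back: u = 0.9828 × 3.00 × 10^8 m/s.

2.95 × 10^8 m/s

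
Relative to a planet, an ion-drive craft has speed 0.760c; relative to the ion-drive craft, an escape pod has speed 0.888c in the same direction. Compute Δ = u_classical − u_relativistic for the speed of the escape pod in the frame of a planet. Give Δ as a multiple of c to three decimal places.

Δ = 0.664c

Galilean: u_cl = 0.888 + 0.760 = 1.6480.
Relativistic: u_rel = (0.888 + 0.760) / (1 + 0.888·0.760) = 1.6480/1.6749 = 0.9840.
Δ = 1.6480 − 0.9840 = 0.6640.
(The classical prediction exceeds c; the relativistic result does not.)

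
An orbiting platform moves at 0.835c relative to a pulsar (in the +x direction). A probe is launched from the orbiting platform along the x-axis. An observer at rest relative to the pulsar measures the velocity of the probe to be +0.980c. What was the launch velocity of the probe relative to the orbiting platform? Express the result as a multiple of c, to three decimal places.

Invert the composition law: u' = (u − v)/(1 − uv/c²).
u' = (0.980 − 0.835) / (1 − (0.980)(0.835)) = 0.1450/0.1817 = 0.7980.

+0.798c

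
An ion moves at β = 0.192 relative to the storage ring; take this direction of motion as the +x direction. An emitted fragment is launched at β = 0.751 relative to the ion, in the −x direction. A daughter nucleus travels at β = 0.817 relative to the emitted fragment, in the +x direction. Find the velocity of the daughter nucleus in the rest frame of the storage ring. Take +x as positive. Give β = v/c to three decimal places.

β = +0.351

Apply u = (u' + v)/(1 + u'v/c²) successively, working outward toward the storage ring.
Start: velocity of the ion relative to the storage ring = 0.1920c.
Compose with the emitted fragment (u' = -0.751 in the ion frame): u_1 = (-0.751 + 0.192) / (1 + (-0.751)·0.192) = -0.5590/0.8558 = -0.6532.
Compose with the daughter nucleus (u' = 0.817 in the emitted fragment frame): u_2 = (0.817 + (-0.653)) / (1 + 0.817·(-0.653)) = 0.1638/0.4663 = 0.3513.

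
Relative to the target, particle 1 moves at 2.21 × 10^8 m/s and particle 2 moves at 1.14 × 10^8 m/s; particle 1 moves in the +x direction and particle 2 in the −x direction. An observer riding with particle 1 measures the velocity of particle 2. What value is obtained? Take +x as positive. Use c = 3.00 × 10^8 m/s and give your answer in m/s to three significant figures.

β_A = 0.737, β_B = -0.380 (dividing each by c = 3.00 × 10^8 m/s).
Transform to A's frame with the inverse velocity-addition law: u' = (u − v)/(1 − uv/c²), taking u = β_B and v = β_A.
u' = (-0.380 − 0.737) / (1 − (0.737)(-0.380)) = -1.1167/1.2799 = -0.8724.
u' = -0.8724 × 3.00 × 10^8 m/s.

-2.62 × 10^8 m/s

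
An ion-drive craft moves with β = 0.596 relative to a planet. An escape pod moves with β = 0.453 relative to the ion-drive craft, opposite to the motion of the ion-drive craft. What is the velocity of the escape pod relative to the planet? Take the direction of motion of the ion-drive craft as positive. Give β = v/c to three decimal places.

β = +0.196

With v = 0.596 and u' = -0.453 (in units of c),
u = (u' + v)/(1 + u'v/c²):
u = (-0.453 + 0.596) / (1 + (-0.453)·0.596) = 0.1430/0.7300 = 0.1959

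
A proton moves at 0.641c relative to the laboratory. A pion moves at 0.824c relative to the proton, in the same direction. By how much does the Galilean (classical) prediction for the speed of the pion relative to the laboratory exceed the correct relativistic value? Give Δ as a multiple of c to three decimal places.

Galilean: u_cl = 0.824 + 0.641 = 1.4650.
Relativistic: u_rel = (0.824 + 0.641) / (1 + 0.824·0.641) = 1.4650/1.5282 = 0.9587.
Δ = 1.4650 − 0.9587 = 0.5063.
(The classical prediction exceeds c; the relativistic result does not.)

Δ = 0.506c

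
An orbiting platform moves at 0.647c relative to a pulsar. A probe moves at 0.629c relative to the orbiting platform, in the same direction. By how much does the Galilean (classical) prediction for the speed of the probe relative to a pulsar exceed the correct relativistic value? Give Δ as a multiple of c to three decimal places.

Galilean: u_cl = 0.629 + 0.647 = 1.2760.
Relativistic: u_rel = (0.629 + 0.647) / (1 + 0.629·0.647) = 1.2760/1.4070 = 0.9069.
Δ = 1.2760 − 0.9069 = 0.3691.
(The classical prediction exceeds c; the relativistic result does not.)

Δ = 0.369c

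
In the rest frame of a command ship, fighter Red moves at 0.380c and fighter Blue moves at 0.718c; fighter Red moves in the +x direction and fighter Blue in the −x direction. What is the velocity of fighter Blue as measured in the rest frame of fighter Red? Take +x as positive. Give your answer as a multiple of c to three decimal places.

β_A = 0.380, β_B = -0.718.
Transform to A's frame with the inverse velocity-addition law: u' = (u − v)/(1 − uv/c²), taking u = β_B and v = β_A.
u' = (-0.718 − 0.380) / (1 − (0.380)(-0.718)) = -1.0980/1.2728 = -0.8626.

-0.863c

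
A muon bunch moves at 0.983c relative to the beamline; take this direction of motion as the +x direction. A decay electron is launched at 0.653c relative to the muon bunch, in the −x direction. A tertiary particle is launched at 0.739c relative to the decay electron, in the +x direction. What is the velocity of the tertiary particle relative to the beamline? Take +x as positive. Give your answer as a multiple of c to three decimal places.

+0.988c

Apply u = (u' + v)/(1 + u'v/c²) successively, working outward toward the beamline.
Start: velocity of the muon bunch relative to the beamline = 0.9830c.
Compose with the decay electron (u' = -0.653 in the muon bunch frame): u_1 = (-0.653 + 0.983) / (1 + (-0.653)·0.983) = 0.3300/0.3581 = 0.9215.
Compose with the tertiary particle (u' = 0.739 in the decay electron frame): u_2 = (0.739 + 0.922) / (1 + 0.739·0.922) = 1.6605/1.6810 = 0.9878.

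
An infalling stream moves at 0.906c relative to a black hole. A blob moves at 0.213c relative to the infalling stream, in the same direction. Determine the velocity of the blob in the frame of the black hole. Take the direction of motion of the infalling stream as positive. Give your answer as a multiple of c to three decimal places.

0.938c

With v = 0.906 and u' = 0.213 (in units of c),
u = (u' + v)/(1 + u'v/c²):
u = (0.213 + 0.906) / (1 + 0.213·0.906) = 1.1190/1.1930 = 0.9380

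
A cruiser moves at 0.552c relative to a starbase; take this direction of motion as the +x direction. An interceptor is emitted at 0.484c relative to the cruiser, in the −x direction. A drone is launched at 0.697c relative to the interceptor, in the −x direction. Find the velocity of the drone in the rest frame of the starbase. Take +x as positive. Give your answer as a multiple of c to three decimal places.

Apply u = (u' + v)/(1 + u'v/c²) successively, working outward toward the starbase.
Start: velocity of the cruiser relative to the starbase = 0.5520c.
Compose with the interceptor (u' = -0.484 in the cruiser frame): u_1 = (-0.484 + 0.552) / (1 + (-0.484)·0.552) = 0.0680/0.7328 = 0.0928.
Compose with the drone (u' = -0.697 in the interceptor frame): u_2 = (-0.697 + 0.093) / (1 + (-0.697)·0.093) = -0.6042/0.9353 = -0.6460.

-0.646c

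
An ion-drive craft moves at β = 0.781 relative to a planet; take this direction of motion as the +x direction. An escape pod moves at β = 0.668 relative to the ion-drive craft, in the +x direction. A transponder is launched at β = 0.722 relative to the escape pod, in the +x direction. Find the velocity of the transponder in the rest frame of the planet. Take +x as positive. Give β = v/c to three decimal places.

β = 0.992

Apply u = (u' + v)/(1 + u'v/c²) successively, working outward toward the planet.
Start: velocity of the ion-drive craft relative to the planet = 0.7810c.
Compose with the escape pod (u' = 0.668 in the ion-drive craft frame): u_1 = (0.668 + 0.781) / (1 + 0.668·0.781) = 1.4490/1.5217 = 0.9522.
Compose with the transponder (u' = 0.722 in the escape pod frame): u_2 = (0.722 + 0.952) / (1 + 0.722·0.952) = 1.6742/1.6875 = 0.9921.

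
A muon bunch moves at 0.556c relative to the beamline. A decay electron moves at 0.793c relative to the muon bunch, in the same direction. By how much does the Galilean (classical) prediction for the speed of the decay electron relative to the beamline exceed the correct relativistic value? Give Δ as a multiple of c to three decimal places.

Δ = 0.413c

Galilean: u_cl = 0.793 + 0.556 = 1.3490.
Relativistic: u_rel = (0.793 + 0.556) / (1 + 0.793·0.556) = 1.3490/1.4409 = 0.9362.
Δ = 1.3490 − 0.9362 = 0.4128.
(The classical prediction exceeds c; the relativistic result does not.)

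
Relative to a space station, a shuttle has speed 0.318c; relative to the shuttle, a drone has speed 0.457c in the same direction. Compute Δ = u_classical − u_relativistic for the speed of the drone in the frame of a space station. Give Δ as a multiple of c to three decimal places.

Δ = 0.098c

Galilean: u_cl = 0.457 + 0.318 = 0.7750.
Relativistic: u_rel = (0.457 + 0.318) / (1 + 0.457·0.318) = 0.7750/1.1453 = 0.6767.
Δ = 0.7750 − 0.6767 = 0.0983.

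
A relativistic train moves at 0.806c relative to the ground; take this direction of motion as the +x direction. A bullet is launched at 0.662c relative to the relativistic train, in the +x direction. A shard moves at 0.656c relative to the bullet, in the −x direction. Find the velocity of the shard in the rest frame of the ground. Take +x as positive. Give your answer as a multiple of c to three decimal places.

Apply u = (u' + v)/(1 + u'v/c²) successively, working outward toward the ground.
Start: velocity of the relativistic train relative to the ground = 0.8060c.
Compose with the bullet (u' = 0.662 in the relativistic train frame): u_1 = (0.662 + 0.806) / (1 + 0.662·0.806) = 1.4680/1.5336 = 0.9572.
Compose with the shard (u' = -0.656 in the bullet frame): u_2 = (-0.656 + 0.957) / (1 + (-0.656)·0.957) = 0.3012/0.3720 = 0.8097.

+0.810c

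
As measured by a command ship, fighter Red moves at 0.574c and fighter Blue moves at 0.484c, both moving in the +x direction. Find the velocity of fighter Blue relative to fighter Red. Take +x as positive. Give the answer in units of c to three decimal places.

β_A = 0.574, β_B = 0.484.
Transform to A's frame with the inverse velocity-addition law: u' = (u − v)/(1 − uv/c²), taking u = β_B and v = β_A.
u' = (0.484 − 0.574) / (1 − (0.574)(0.484)) = -0.0900/0.7222 = -0.1246.

-0.125c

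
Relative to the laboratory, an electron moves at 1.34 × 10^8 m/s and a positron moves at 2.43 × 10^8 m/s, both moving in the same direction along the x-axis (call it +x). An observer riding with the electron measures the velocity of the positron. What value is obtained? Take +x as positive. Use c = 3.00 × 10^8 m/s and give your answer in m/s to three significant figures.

β_A = 0.447, β_B = 0.810 (dividing each by c = 3.00 × 10^8 m/s).
Transform to A's frame with the inverse velocity-addition law: u' = (u − v)/(1 − uv/c²), taking u = β_B and v = β_A.
u' = (0.810 − 0.447) / (1 − (0.447)(0.810)) = 0.3633/0.6382 = 0.5693.
u' = 0.5693 × 3.00 × 10^8 m/s.

+1.71 × 10^8 m/s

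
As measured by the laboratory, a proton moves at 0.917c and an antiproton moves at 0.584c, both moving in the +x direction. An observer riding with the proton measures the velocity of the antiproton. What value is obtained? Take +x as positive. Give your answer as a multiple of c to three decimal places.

β_A = 0.917, β_B = 0.584.
Transform to A's frame with the inverse velocity-addition law: u' = (u − v)/(1 − uv/c²), taking u = β_B and v = β_A.
u' = (0.584 − 0.917) / (1 − (0.917)(0.584)) = -0.3330/0.4645 = -0.7169.

-0.717c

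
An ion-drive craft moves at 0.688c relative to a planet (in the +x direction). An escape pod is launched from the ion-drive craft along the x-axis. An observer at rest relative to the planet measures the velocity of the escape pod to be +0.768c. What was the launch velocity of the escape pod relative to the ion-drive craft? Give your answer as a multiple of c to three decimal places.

Invert the composition law: u' = (u − v)/(1 − uv/c²).
u' = (0.768 − 0.688) / (1 − (0.768)(0.688)) = 0.0800/0.4716 = 0.1696.

+0.170c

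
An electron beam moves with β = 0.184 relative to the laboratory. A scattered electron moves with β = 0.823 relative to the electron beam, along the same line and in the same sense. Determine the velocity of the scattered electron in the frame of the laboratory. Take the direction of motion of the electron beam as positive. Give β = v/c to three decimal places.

With v = 0.184 and u' = 0.823 (in units of c),
u = (u' + v)/(1 + u'v/c²):
u = (0.823 + 0.184) / (1 + 0.823·0.184) = 1.0070/1.1514 = 0.8746

β = 0.875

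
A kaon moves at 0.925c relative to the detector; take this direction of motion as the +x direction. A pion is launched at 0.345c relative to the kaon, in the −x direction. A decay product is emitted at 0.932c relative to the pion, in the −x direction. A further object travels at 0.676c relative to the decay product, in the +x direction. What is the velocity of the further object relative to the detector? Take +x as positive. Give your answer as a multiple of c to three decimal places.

+0.389c

Apply u = (u' + v)/(1 + u'v/c²) successively, working outward toward the detector.
Start: velocity of the kaon relative to the detector = 0.9250c.
Compose with the pion (u' = -0.345 in the kaon frame): u_1 = (-0.345 + 0.925) / (1 + (-0.345)·0.925) = 0.5800/0.6809 = 0.8518.
Compose with the decay product (u' = -0.932 in the pion frame): u_2 = (-0.932 + 0.852) / (1 + (-0.932)·0.852) = -0.0802/0.2061 = -0.3889.
Compose with the further object (u' = 0.676 in the decay product frame): u_3 = (0.676 + (-0.389)) / (1 + 0.676·(-0.389)) = 0.2871/0.7371 = 0.3894.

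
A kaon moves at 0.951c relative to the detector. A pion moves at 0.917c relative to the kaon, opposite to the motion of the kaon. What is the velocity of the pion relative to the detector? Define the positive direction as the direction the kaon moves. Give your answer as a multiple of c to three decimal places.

+0.266c

With v = 0.951 and u' = -0.917 (in units of c),
u = (u' + v)/(1 + u'v/c²):
u = (-0.917 + 0.951) / (1 + (-0.917)·0.951) = 0.0340/0.1279 = 0.2658
(Galilean addition would give +0.034c.)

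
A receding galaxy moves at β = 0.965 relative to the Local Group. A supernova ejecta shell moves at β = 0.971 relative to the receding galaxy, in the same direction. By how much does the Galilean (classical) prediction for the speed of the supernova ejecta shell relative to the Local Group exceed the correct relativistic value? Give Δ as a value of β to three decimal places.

Galilean: u_cl = 0.971 + 0.965 = 1.9360.
Relativistic: u_rel = (0.971 + 0.965) / (1 + 0.971·0.965) = 1.9360/1.9370 = 0.9995.
Δ = 1.9360 − 0.9995 = 0.9365.
(The classical prediction exceeds c; the relativistic result does not.)

Δ = 0.937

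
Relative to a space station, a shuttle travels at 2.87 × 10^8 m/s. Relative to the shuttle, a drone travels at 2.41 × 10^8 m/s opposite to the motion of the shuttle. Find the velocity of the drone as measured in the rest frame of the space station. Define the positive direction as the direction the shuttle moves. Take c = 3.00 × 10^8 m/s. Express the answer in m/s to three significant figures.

In units of c (dividing by 3.00 × 10^8 m/s): v = 0.957, u' = -0.803.
u = (u' + v)/(1 + u'v/c²):
u = (-0.803 + 0.957) / (1 + (-0.803)·0.957) = 0.1533/0.2315 = 0.6624
Converting back: u = 0.6624 × 3.00 × 10^8 m/s.

+1.99 × 10^8 m/s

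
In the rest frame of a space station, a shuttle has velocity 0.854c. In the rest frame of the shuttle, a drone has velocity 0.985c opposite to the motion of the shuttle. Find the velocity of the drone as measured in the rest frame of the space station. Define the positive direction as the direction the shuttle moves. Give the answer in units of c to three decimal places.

-0.825c

With v = 0.854 and u' = -0.985 (in units of c),
u = (u' + v)/(1 + u'v/c²):
u = (-0.985 + 0.854) / (1 + (-0.985)·0.854) = -0.1310/0.1588 = -0.8249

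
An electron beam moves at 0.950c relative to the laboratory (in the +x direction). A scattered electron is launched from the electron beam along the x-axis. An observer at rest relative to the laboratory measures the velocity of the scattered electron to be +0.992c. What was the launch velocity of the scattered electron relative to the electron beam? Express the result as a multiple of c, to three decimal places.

+0.729c

Invert the composition law: u' = (u − v)/(1 − uv/c²).
u' = (0.992 − 0.950) / (1 − (0.992)(0.950)) = 0.0420/0.0576 = 0.7292.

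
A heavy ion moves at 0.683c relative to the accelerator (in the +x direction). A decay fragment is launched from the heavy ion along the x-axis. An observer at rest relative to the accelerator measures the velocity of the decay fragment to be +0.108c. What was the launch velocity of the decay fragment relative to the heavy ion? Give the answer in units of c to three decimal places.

-0.621c

Invert the composition law: u' = (u − v)/(1 − uv/c²).
u' = (0.108 − 0.683) / (1 − (0.108)(0.683)) = -0.5750/0.9262 = -0.6208.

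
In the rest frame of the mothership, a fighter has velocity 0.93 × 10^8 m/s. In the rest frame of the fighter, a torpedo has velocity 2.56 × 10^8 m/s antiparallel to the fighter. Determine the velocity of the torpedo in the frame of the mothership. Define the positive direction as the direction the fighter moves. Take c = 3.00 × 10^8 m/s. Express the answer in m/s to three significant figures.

-2.22 × 10^8 m/s

In units of c (dividing by 3.00 × 10^8 m/s): v = 0.310, u' = -0.853.
u = (u' + v)/(1 + u'v/c²):
u = (-0.853 + 0.310) / (1 + (-0.853)·0.310) = -0.5433/0.7355 = -0.7388
Converting back: u = -0.7388 × 3.00 × 10^8 m/s.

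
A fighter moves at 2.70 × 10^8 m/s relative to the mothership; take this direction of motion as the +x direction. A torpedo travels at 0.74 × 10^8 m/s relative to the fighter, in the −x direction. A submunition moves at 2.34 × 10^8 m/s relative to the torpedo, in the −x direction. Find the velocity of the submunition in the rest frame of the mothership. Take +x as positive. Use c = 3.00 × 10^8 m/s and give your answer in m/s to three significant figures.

+5.20 × 10^7 m/s

Apply u = (u' + v)/(1 + u'v/c²) successively, working outward toward the mothership.
(Dividing each given speed by c = 3.00 × 10^8 m/s to work in units of c.)
Start: velocity of the fighter relative to the mothership = 0.9000c.
Compose with the torpedo (u' = -0.247 in the fighter frame): u_1 = (-0.247 + 0.900) / (1 + (-0.247)·0.900) = 0.6533/0.7780 = 0.8398.
Compose with the submunition (u' = -0.780 in the torpedo frame): u_2 = (-0.780 + 0.840) / (1 + (-0.780)·0.840) = 0.0598/0.3450 = 0.1732.
So u = 0.1732 × 3.00 × 10^8 m/s.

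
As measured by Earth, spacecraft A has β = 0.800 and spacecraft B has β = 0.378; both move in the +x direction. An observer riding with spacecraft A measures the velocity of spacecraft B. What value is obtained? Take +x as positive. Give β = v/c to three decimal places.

β = -0.605

β_A = 0.800, β_B = 0.378.
Transform to A's frame with the inverse velocity-addition law: u' = (u − v)/(1 − uv/c²), taking u = β_B and v = β_A.
u' = (0.378 − 0.800) / (1 − (0.800)(0.378)) = -0.4220/0.6976 = -0.6049.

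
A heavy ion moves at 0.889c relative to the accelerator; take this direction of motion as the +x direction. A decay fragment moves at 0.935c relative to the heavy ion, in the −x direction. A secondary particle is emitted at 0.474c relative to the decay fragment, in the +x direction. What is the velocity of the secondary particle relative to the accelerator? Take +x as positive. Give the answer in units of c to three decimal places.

Apply u = (u' + v)/(1 + u'v/c²) successively, working outward toward the accelerator.
Start: velocity of the heavy ion relative to the accelerator = 0.8890c.
Compose with the decay fragment (u' = -0.935 in the heavy ion frame): u_1 = (-0.935 + 0.889) / (1 + (-0.935)·0.889) = -0.0460/0.1688 = -0.2725.
Compose with the secondary particle (u' = 0.474 in the decay fragment frame): u_2 = (0.474 + (-0.273)) / (1 + 0.474·(-0.273)) = 0.2015/0.8708 = 0.2314.

+0.231c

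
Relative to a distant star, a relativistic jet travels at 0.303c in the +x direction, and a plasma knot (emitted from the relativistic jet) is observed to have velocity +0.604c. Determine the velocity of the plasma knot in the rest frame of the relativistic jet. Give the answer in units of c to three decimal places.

+0.368c

Invert the composition law: u' = (u − v)/(1 − uv/c²).
u' = (0.604 − 0.303) / (1 − (0.604)(0.303)) = 0.3010/0.8170 = 0.3684.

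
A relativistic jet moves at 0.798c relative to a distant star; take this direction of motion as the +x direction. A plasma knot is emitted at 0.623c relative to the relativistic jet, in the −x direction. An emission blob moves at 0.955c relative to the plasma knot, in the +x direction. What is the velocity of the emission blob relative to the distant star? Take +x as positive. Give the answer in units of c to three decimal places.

Apply u = (u' + v)/(1 + u'v/c²) successively, working outward toward the distant star.
Start: velocity of the relativistic jet relative to the distant star = 0.7980c.
Compose with the plasma knot (u' = -0.623 in the relativistic jet frame): u_1 = (-0.623 + 0.798) / (1 + (-0.623)·0.798) = 0.1750/0.5028 = 0.3480.
Compose with the emission blob (u' = 0.955 in the plasma knot frame): u_2 = (0.955 + 0.348) / (1 + 0.955·0.348) = 1.3030/1.3324 = 0.9780.

+0.978c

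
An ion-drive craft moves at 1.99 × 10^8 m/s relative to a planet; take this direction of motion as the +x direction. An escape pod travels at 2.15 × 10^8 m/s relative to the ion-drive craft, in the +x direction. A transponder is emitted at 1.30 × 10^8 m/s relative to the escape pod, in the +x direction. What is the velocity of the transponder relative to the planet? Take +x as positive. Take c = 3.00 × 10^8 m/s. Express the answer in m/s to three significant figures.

2.92 × 10^8 m/s

Apply u = (u' + v)/(1 + u'v/c²) successively, working outward toward the planet.
(Dividing each given speed by c = 3.00 × 10^8 m/s to work in units of c.)
Start: velocity of the ion-drive craft relative to the planet = 0.6633c.
Compose with the escape pod (u' = 0.717 in the ion-drive craft frame): u_1 = (0.717 + 0.663) / (1 + 0.717·0.663) = 1.3800/1.4754 = 0.9353.
Compose with the transponder (u' = 0.433 in the escape pod frame): u_2 = (0.433 + 0.935) / (1 + 0.433·0.935) = 1.3687/1.4053 = 0.9739.
So u = 0.9739 × 3.00 × 10^8 m/s.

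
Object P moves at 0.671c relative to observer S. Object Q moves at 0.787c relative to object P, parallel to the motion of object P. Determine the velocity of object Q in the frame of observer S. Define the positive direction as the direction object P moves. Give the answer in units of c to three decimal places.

0.954c

With v = 0.671 and u' = 0.787 (in units of c),
u = (u' + v)/(1 + u'v/c²):
u = (0.787 + 0.671) / (1 + 0.787·0.671) = 1.4580/1.5281 = 0.9541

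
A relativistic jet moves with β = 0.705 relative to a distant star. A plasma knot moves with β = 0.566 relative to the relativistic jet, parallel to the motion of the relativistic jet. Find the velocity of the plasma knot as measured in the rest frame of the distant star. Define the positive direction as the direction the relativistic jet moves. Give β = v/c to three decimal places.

β = 0.908

With v = 0.705 and u' = 0.566 (in units of c),
u = (u' + v)/(1 + u'v/c²):
u = (0.566 + 0.705) / (1 + 0.566·0.705) = 1.2710/1.3990 = 0.9085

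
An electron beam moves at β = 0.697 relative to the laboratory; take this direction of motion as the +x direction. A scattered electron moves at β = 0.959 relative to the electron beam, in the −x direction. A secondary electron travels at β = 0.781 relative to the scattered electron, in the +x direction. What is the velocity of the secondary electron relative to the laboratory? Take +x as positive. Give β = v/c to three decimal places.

Apply u = (u' + v)/(1 + u'v/c²) successively, working outward toward the laboratory.
Start: velocity of the electron beam relative to the laboratory = 0.6970c.
Compose with the scattered electron (u' = -0.959 in the electron beam frame): u_1 = (-0.959 + 0.697) / (1 + (-0.959)·0.697) = -0.2620/0.3316 = -0.7902.
Compose with the secondary electron (u' = 0.781 in the scattered electron frame): u_2 = (0.781 + (-0.790)) / (1 + 0.781·(-0.790)) = -0.0092/0.3829 = -0.0239.

β = -0.024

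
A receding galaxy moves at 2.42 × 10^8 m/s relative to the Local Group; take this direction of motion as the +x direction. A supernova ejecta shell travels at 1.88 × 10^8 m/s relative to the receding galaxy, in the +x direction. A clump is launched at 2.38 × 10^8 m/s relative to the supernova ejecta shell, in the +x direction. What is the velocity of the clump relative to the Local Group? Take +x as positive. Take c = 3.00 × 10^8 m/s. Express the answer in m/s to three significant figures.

2.98 × 10^8 m/s

Apply u = (u' + v)/(1 + u'v/c²) successively, working outward toward the Local Group.
(Dividing each given speed by c = 3.00 × 10^8 m/s to work in units of c.)
Start: velocity of the receding galaxy relative to the Local Group = 0.8067c.
Compose with the supernova ejecta shell (u' = 0.627 in the receding galaxy frame): u_1 = (0.627 + 0.807) / (1 + 0.627·0.807) = 1.4333/1.5055 = 0.9521.
Compose with the clump (u' = 0.793 in the supernova ejecta shell frame): u_2 = (0.793 + 0.952) / (1 + 0.793·0.952) = 1.7454/1.7553 = 0.9944.
So u = 0.9944 × 3.00 × 10^8 m/s.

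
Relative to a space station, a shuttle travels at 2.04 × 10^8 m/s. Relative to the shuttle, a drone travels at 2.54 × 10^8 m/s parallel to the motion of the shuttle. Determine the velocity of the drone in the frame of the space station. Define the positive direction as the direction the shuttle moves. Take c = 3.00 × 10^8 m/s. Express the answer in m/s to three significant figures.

In units of c (dividing by 3.00 × 10^8 m/s): v = 0.680, u' = 0.847.
u = (u' + v)/(1 + u'v/c²):
u = (0.847 + 0.680) / (1 + 0.847·0.680) = 1.5267/1.5757 = 0.9689
Converting back: u = 0.9689 × 3.00 × 10^8 m/s.

2.91 × 10^8 m/s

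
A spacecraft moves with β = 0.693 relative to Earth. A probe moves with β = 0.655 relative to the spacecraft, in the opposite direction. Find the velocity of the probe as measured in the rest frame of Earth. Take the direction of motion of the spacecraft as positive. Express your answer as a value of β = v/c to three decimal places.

With v = 0.693 and u' = -0.655 (in units of c),
u = (u' + v)/(1 + u'v/c²):
u = (-0.655 + 0.693) / (1 + (-0.655)·0.693) = 0.0380/0.5461 = 0.0696

β = +0.070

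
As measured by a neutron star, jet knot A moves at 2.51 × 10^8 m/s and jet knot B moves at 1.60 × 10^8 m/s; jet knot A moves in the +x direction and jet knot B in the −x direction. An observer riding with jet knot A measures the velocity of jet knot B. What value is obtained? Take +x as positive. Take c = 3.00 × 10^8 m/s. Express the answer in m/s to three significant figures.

β_A = 0.837, β_B = -0.533 (dividing each by c = 3.00 × 10^8 m/s).
Transform to A's frame with the inverse velocity-addition law: u' = (u − v)/(1 − uv/c²), taking u = β_B and v = β_A.
u' = (-0.533 − 0.837) / (1 − (0.837)(-0.533)) = -1.3700/1.4462 = -0.9473.
u' = -0.9473 × 3.00 × 10^8 m/s.

-2.84 × 10^8 m/s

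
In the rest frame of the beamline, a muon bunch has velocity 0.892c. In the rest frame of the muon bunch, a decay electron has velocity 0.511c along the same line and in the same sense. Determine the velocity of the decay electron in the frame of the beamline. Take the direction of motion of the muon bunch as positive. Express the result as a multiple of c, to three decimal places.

0.964c

With v = 0.892 and u' = 0.511 (in units of c),
u = (u' + v)/(1 + u'v/c²):
u = (0.511 + 0.892) / (1 + 0.511·0.892) = 1.4030/1.4558 = 0.9637
(Galilean addition would give +1.403c, exceeding c.)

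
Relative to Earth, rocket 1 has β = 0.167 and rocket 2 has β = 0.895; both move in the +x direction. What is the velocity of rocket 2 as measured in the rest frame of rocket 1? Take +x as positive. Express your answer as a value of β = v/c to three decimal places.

β_A = 0.167, β_B = 0.895.
Transform to A's frame with the inverse velocity-addition law: u' = (u − v)/(1 − uv/c²), taking u = β_B and v = β_A.
u' = (0.895 − 0.167) / (1 − (0.167)(0.895)) = 0.7280/0.8505 = 0.8559.

β = +0.856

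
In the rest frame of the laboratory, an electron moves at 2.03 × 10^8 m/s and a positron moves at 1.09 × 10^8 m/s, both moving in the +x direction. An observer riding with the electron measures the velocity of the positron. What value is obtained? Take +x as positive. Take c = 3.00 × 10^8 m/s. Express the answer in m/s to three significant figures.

β_A = 0.677, β_B = 0.363 (dividing each by c = 3.00 × 10^8 m/s).
Transform to A's frame with the inverse velocity-addition law: u' = (u − v)/(1 − uv/c²), taking u = β_B and v = β_A.
u' = (0.363 − 0.677) / (1 − (0.677)(0.363)) = -0.3133/0.7541 = -0.4155.
u' = -0.4155 × 3.00 × 10^8 m/s.

-1.25 × 10^8 m/s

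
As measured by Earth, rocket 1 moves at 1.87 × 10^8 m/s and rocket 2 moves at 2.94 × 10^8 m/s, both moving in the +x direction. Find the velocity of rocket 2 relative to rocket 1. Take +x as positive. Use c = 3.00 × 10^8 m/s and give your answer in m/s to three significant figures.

β_A = 0.623, β_B = 0.980 (dividing each by c = 3.00 × 10^8 m/s).
Transform to A's frame with the inverse velocity-addition law: u' = (u − v)/(1 − uv/c²), taking u = β_B and v = β_A.
u' = (0.980 − 0.623) / (1 − (0.623)(0.980)) = 0.3567/0.3891 = 0.9166.
u' = 0.9166 × 3.00 × 10^8 m/s.

+2.75 × 10^8 m/s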